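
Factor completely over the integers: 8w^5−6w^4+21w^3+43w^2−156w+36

Testing divisors of the constant over divisors of the leading coefficient, w = −2 is a root, so (w+2) is a factor; dividing leaves 8w^4−22w^3+65w^2−87w+18.
Next, w = 1/4 is a root, giving the factor (4w−1) and quotient 2w^3−5w^2+15w−18.
Continuing, w = 3/2 is a root, so (2w−3) is a factor; dividing leaves w^2−w+6.
The quadratic w^2−w+6 has discriminant −23 < 0 and is irreducible over ℤ.

(2w−3)(4w−1)(w+2)(w^2−w+6)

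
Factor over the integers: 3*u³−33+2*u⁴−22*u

(2*u+3)*(u³−11)

Group as (2*u⁴−22*u) + (3*u³−33) = 2*u*(u³−11) + 3*(u³−11).
Both groups share the factor (u³−11).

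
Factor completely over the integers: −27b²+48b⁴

3b²(4b+3)(4b−3)

Factor out 3b², leaving 16b²−9, which is a difference of two squares.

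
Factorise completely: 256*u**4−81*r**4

(4*u−3*r)*(4*u+3*r)*(16*u**2+9*r**2)

Difference of squares twice: with A = 4*u and B = 3*r, A⁴ − B⁴ = (A² − B²)(A² + B²), and A² − B² factors again.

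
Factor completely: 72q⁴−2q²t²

Pull out the common factor 2q²; 36q²−t² is a difference of squares.

2q²(6q+t)(6q−t)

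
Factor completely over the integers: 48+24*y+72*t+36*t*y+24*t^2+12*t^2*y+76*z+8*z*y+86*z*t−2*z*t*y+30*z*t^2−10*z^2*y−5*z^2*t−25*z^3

−(z−t−2)*(5*z+2*y+4)*(5*z+6*t+6)

Group: 5*z*(−5*z^2+5*z*t−2*z*y+6*z+2*t*y+4*t+4*y+8) + (6*t+6)*(−5*z^2+5*z*t−2*z*y+6*z+2*t*y+4*t+4*y+8); both groups contain (−5*z^2+5*z*t−2*z*y+6*z+2*t*y+4*t+4*y+8), so (5*z+6*t+6) is a factor with cofactor −5*z^2+5*z*t−2*z*y+6*z+2*t*y+4*t+4*y+8.
The cofactor groups again: −5*z^2+5*z*t−2*z*y+6*z+2*t*y+4*t+4*y+8 = −z*(5*z+2*y+4) + (t+2)*(5*z+2*y+4); both groups contain (5*z+2*y+4), giving −(z−t−2)*(5*z+2*y+4).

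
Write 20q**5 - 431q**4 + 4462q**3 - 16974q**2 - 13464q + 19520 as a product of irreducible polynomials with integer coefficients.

Among the possible rational roots, q = 4/5 is a root, giving the factor (5q - 4) and quotient 4q**4 - 83q**3 + 826q**2 - 2734q - 4880.
Continuing, q = -5/4 is a root, so (4q + 5) divides it; the quotient is q**3 - 22q**2 + 234q - 976.
Then q = 8 is a root, so (q - 8) is a factor; dividing leaves q**2 - 14q + 122.
The quadratic q**2 - 14q + 122 has discriminant -292 < 0 and is irreducible over ℤ.

(4q + 5)(5q - 4)(q - 8)(q**2 - 14q + 122)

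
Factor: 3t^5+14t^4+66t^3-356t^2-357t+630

(3t+5)(t-1)(t-3)(t^2+7t+42)

Testing divisors of the constant over divisors of the leading coefficient, t = 3 is a root, so (t-3) divides it; the quotient is 3t^4+23t^3+135t^2+49t-210.
Continuing, t = 1 is a root, so (t-1) is a factor; dividing leaves 3t^3+26t^2+161t+210.
Continuing, t = -5/3 is a root, so (3t+5) is a factor; dividing leaves t^2+7t+42.
The quadratic t^2+7t+42 has discriminant -119 < 0 and is irreducible over ℤ.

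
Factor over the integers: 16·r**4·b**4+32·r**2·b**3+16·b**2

16·b**2·(r**2·b+1)**2

Factor out 16·b**2 first: what remains is r**4·b**2+2·r**2·b+1.
Recognize a perfect-square trinomial with the parts 1 and r**2·b.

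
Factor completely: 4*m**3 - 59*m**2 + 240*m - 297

(4*m - 11)*(m - 3)*(m - 9)

By the rational root theorem, m = 11/4 is a root, so (4*m - 11) divides it; the quotient is m**2 - 12*m + 27.
The remaining quadratic factors as (m - 3)(m - 9).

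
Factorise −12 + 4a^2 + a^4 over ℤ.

(a^2 + 6)(a^2 − 2)

Substitute u = a^2 to get a quadratic in u, then factor.
a^2 − 2 is irreducible over ℤ (2 is not a perfect square).
a^2 + 6 is irreducible over ℤ (always positive, so no real roots).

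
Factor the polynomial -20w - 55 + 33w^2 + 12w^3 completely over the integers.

Group as (12w^3 - 20w) + (33w^2 - 55) = 4w(3w^2 - 5) + 11(3w^2 - 5).
Both groups share the factor (3w^2 - 5).

(4w + 11)(3w^2 - 5)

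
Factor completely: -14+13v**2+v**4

Substitute u = v**2 to get a quadratic in u, then factor.
v**2-1 is a difference of squares.
v**2+14 is irreducible over ℤ (always positive, so no real roots).

(v+1)(v-1)(v**2+14)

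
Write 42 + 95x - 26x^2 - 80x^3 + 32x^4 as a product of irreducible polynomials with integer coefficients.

(2x + 1)(4x + 3)(4x - 7)(x - 2)

By the rational root theorem, x = 7/4 is a root, so (4x - 7) divides it; the quotient is 8x^3 - 6x^2 - 17x - 6.
Then x = 2 is a root, so (x - 2) divides it; the quotient is 8x^2 + 10x + 3.
The remaining quadratic factors as (4x + 3)(2x + 1).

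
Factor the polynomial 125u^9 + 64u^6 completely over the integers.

u^6(5u + 4)(25u^2 - 20u + 16)

Factor out u^6 first: what remains is 125u^3 + 64.
Recognize a sum of cubes with the parts 4 and 5u.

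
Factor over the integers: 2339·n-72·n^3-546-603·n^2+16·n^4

Testing divisors of the constant over divisors of the leading coefficient, n = 7 is a root, giving the factor (n-7) and quotient 16·n^3+40·n^2-323·n+78.
Then n = 13/4 is a root, giving the factor (4·n-13) and quotient 4·n^2+23·n-6.
The remaining quadratic factors as (4·n-1)(n+6).

(4·n-1)·(4·n-13)·(n+6)·(n-7)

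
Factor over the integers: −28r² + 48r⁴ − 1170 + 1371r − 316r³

(2r − 3)(4r − 5)(6r + 13)(r − 6)

By the rational root theorem, r = 5/4 is a root, so (4r − 5) divides it; the quotient is 12r³ − 64r² − 87r + 234.
Continuing, r = −13/6 is a root, so (6r + 13) is a factor; dividing leaves 2r² − 15r + 18.
The remaining quadratic factors as (2r − 3)(r − 6).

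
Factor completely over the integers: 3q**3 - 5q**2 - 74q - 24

(3q + 1)(q + 4)(q - 6)

Among the possible rational roots, q = -1/3 is a root, so (3q + 1) divides it; the quotient is q**2 - 2q - 24.
The remaining quadratic factors as (q - 6)(q + 4).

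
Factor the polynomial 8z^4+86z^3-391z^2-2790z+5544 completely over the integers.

(2z-11)(4z-7)(z+12)(z+6)

Among the possible rational roots, z = -12 is a root, so (z+12) divides it; the quotient is 8z^3-10z^2-271z+462.
Then z = 7/4 is a root, so (4z-7) is a factor; dividing leaves 2z^2+z-66.
The remaining quadratic factors as (z+6)(2z-11).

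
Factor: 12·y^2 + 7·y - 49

Need a pair with product 12·(-49) = -588 and sum 7: that's 28 and -21.
Split the middle term: 12·y^2 + 28·y - 21·y - 49 = 4·y·(3·y + 7) - 7·(3·y + 7).

(3·y + 7)·(4·y - 7)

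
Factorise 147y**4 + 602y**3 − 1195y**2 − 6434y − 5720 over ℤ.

By the rational root theorem, y = −4 is a root, so (y + 4) is a factor; dividing leaves 147y**3 + 14y**2 − 1251y − 1430.
Continuing, y = 10/3 is a root, so (3y − 10) divides it; the quotient is 49y**2 + 168y + 143.
The remaining quadratic factors as (7y + 11)(7y + 13).

(3y − 10)(7y + 11)(7y + 13)(y + 4)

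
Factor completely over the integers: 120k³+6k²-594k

Pull out the common factor 6k, then factor the remaining trinomial.

6k(4k+9)(5k-11)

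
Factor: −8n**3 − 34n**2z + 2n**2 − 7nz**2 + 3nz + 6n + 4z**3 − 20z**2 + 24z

−(2n + z − 2)(4n − z + 3)(n + 4z)

Group: n(−8n**2 − 2nz + 2n + z**2 − 5z + 6) + 4z(−8n**2 − 2nz + 2n + z**2 − 5z + 6); both groups contain (−8n**2 − 2nz + 2n + z**2 − 5z + 6), so (n + 4z) is a factor with cofactor −8n**2 − 2nz + 2n + z**2 − 5z + 6.
The cofactor groups again: −8n**2 − 2nz + 2n + z**2 − 5z + 6 = −4n(2n + z − 2) + (z − 3)(2n + z − 2); both groups contain (2n + z − 2), giving −(4n − z + 3)(2n + z − 2).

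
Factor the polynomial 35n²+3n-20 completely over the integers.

(5n+4)(7n-5)

Need a pair with product 35·(-20) = -700 and sum 3: that's 28 and -25.
Split the middle term: 35n²+28n - 25n-20 = 7n(5n+4) - 5(5n+4).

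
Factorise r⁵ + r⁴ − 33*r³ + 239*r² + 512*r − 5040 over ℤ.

(r + 5)*(r + 7)*(r − 4)*(r² − 7*r + 36)

By the rational root theorem, r = 4 is a root, giving the factor (r − 4) and quotient r⁴ + 5*r³ − 13*r² + 187*r + 1260.
Next, r = −7 is a root, so (r + 7) divides it; the quotient is r³ − 2*r² + r + 180.
Then r = −5 is a root, giving the factor (r + 5) and quotient r² − 7*r + 36.
The quadratic r² − 7*r + 36 has discriminant −95 < 0 and is irreducible over ℤ.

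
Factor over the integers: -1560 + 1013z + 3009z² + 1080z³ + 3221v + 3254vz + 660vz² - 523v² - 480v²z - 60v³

-(15v + 15z - 8)(4v - 8z - 15)(v + 9z + 13)

Group: 15v(-4v² - 28vz - 37v + 72z² + 239z + 195) + (15z - 8)(-4v² - 28vz - 37v + 72z² + 239z + 195); both groups contain (-4v² - 28vz - 37v + 72z² + 239z + 195), so (15v + 15z - 8) is a factor with cofactor -4v² - 28vz - 37v + 72z² + 239z + 195.
The cofactor groups again: -4v² - 28vz - 37v + 72z² + 239z + 195 = -4v(v + 9z + 13) + (8z + 15)(v + 9z + 13); both groups contain (v + 9z + 13), giving -(4v - 8z - 15)(v + 9z + 13).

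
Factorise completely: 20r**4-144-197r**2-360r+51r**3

(4r+3)(5r+4)(r+4)(r-3)

By the rational root theorem, r = -4/5 is a root, so (5r+4) is a factor; dividing leaves 4r**3+7r**2-45r-36.
Next, r = -3/4 is a root, giving the factor (4r+3) and quotient r**2+r-12.
The remaining quadratic factors as (r+4)(r-3).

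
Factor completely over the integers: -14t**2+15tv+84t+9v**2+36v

Group: -7t(2t-3v-12) - 3v(2t-3v-12); both groups contain (2t-3v-12).

-(2t-3v-12)(7t+3v)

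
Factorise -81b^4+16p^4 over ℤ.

Difference of squares twice: with A = 2p and B = 3b, A⁴ − B⁴ = (A² − B²)(A² + B²), and A² − B² factors again.

(2p-3b)(2p+3b)(4p^2+9b^2)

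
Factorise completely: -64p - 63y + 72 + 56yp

(7y - 8)(8p - 9)

Group as (56yp - 63y) + (-64p + 72) = 7y(8p - 9) - 8(8p - 9).
Both groups share the factor (8p - 9).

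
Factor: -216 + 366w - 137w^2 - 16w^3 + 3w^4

(3w - 4)(w + 6)(w - 1)(w - 9)

Testing divisors of the constant over divisors of the leading coefficient, w = 4/3 is a root, so (3w - 4) divides it; the quotient is w^3 - 4w^2 - 51w + 54.
Then w = -6 is a root, so (w + 6) divides it; the quotient is w^2 - 10w + 9.
The remaining quadratic factors as (w - 1)(w - 9).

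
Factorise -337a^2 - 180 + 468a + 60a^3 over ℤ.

By the rational root theorem, a = 15/4 is a root, giving the factor (4a - 15) and quotient 15a^2 - 28a + 12.
The remaining quadratic factors as (5a - 6)(3a - 2).

(3a - 2)(4a - 15)(5a - 6)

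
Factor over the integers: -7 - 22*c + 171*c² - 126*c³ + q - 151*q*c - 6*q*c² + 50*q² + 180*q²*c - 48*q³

Group: 2*q*(-24*q² + 6*q*c + 13*q + 18*c² - 27*c + 7) + (-7*c - 1)*(-24*q² + 6*q*c + 13*q + 18*c² - 27*c + 7); both groups contain (-24*q² + 6*q*c + 13*q + 18*c² - 27*c + 7), so (2*q - 7*c - 1) is a factor with cofactor -24*q² + 6*q*c + 13*q + 18*c² - 27*c + 7.
The cofactor groups again: -24*q² + 6*q*c + 13*q + 18*c² - 27*c + 7 = -3*q*(8*q + 6*c - 7) + (3*c - 1)*(8*q + 6*c - 7); both groups contain (8*q + 6*c - 7), giving -(3*q - 3*c + 1)*(8*q + 6*c - 7).

-(3*q - 3*c + 1)*(2*q - 7*c - 1)*(8*q + 6*c - 7)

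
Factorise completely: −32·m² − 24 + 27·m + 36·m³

(9·m − 8)·(4·m² + 3)

Group as (36·m³ + 27·m) + (−32·m² − 24) = 9·m·(4·m² + 3) − 8·(4·m² + 3).
Both groups share the factor (4·m² + 3).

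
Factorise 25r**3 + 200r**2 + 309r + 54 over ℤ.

Among the possible rational roots, r = −9/5 is a root, giving the factor (5r + 9) and quotient 5r**2 + 31r + 6.
The remaining quadratic factors as (5r + 1)(r + 6).

(5r + 1)(5r + 9)(r + 6)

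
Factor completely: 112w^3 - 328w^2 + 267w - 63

Testing divisors of the constant over divisors of the leading coefficient, w = 3/7 is a root, so (7w - 3) divides it; the quotient is 16w^2 - 40w + 21.
The remaining quadratic factors as (4w - 7)(4w - 3).

(4w - 3)(4w - 7)(7w - 3)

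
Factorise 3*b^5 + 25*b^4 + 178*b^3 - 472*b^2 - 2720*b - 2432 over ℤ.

By the rational root theorem, b = -4/3 is a root, so (3*b + 4) divides it; the quotient is b^4 + 7*b^3 + 50*b^2 - 224*b - 608.
Continuing, b = -2 is a root, so (b + 2) is a factor; dividing leaves b^3 + 5*b^2 + 40*b - 304.
Continuing, b = 4 is a root, giving the factor (b - 4) and quotient b^2 + 9*b + 76.
The quadratic b^2 + 9*b + 76 has discriminant -223 < 0 and is irreducible over ℤ.

(3*b + 4)*(b + 2)*(b - 4)*(b^2 + 9*b + 76)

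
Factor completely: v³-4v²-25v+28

(v+4)(v-1)(v-7)

Trying the rational-root candidates, v = -4 is a root, so (v+4) divides it; the quotient is v²-8v+7.
The remaining quadratic factors as (v-7)(v-1).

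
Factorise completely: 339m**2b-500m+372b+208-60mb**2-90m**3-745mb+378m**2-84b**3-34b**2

Group: 3m(-30m**2+93mb+86m+42b**2-67b-52) + (-2b-4)(-30m**2+93mb+86m+42b**2-67b-52); both groups contain (-30m**2+93mb+86m+42b**2-67b-52), so (3m-2b-4) is a factor with cofactor -30m**2+93mb+86m+42b**2-67b-52.
The cofactor groups again: -30m**2+93mb+86m+42b**2-67b-52 = -15m(2m-7b-4) + (-6b+13)(2m-7b-4); both groups contain (2m-7b-4), giving -(15m+6b-13)(2m-7b-4).

-(3m-2b-4)(2m-7b-4)(15m+6b-13)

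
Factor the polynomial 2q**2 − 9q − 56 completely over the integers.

(2q + 7)(q − 8)

Need a pair with product 2·(−56) = −112 and sum −9: that's −16 and 7.
Split the middle term: 2q**2 − 16q + 7q − 56 = 2q(q − 8) + 7(q − 8).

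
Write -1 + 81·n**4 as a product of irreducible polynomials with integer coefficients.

(3·n)⁴ − (1)⁴ = ((3·n)² − (1)²)((3·n)² + (1)²); the first factor splits again, the second (9·n**2 + 1) is irreducible.

(3·n + 1)·(3·n - 1)·(9·n**2 + 1)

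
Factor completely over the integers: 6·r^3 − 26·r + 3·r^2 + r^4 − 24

(r + 1)·(r + 3)·(r + 4)·(r − 2)

Among the possible rational roots, r = −4 is a root, so (r + 4) divides it; the quotient is r^3 + 2·r^2 − 5·r − 6.
Then r = 2 is a root, giving the factor (r − 2) and quotient r^2 + 4·r + 3.
The remaining quadratic factors as (r + 3)(r + 1).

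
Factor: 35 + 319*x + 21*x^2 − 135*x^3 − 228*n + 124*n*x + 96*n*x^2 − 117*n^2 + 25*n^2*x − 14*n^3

Group: n*(−14*n^2 − 17*n*x − 47*n + 45*x^2 + 68*x + 7) + (−3*x + 5)*(−14*n^2 − 17*n*x − 47*n + 45*x^2 + 68*x + 7); both groups contain (−14*n^2 − 17*n*x − 47*n + 45*x^2 + 68*x + 7), so (n − 3*x + 5) is a factor with cofactor −14*n^2 − 17*n*x − 47*n + 45*x^2 + 68*x + 7.
The cofactor groups again: −14*n^2 − 17*n*x − 47*n + 45*x^2 + 68*x + 7 = −2*n*(7*n − 9*x − 1) + (−5*x − 7)*(7*n − 9*x − 1); both groups contain (7*n − 9*x − 1), giving −(2*n + 5*x + 7)*(7*n − 9*x − 1).

−(2*n + 5*x + 7)*(7*n − 9*x − 1)*(n − 3*x + 5)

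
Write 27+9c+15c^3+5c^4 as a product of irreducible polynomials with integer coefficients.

(c+3)(5c^3+9)

Group as (5c^4+9c) + (15c^3+27) = c(5c^3+9) + 3(5c^3+9).
Both groups share the factor (5c^3+9).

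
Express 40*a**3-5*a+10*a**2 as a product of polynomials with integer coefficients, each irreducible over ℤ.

Pull out the common factor 5*a, then factor the remaining trinomial.

5*a*(2*a+1)*(4*a-1)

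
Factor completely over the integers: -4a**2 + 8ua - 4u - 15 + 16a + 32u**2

(8u - 2a + 5)(4u + 2a - 3)

Group: 4u(8u - 2a + 5) + (2a - 3)(8u - 2a + 5); both groups contain (8u - 2a + 5).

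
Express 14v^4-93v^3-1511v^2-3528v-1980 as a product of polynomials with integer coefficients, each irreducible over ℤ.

Trying the rational-root candidates, v = -11/2 is a root, so (2v+11) is a factor; dividing leaves 7v^3-85v^2-288v-180.
Then v = 15 is a root, so (v-15) divides it; the quotient is 7v^2+20v+12.
The remaining quadratic factors as (v+2)(7v+6).

(2v+11)(7v+6)(v+2)(v-15)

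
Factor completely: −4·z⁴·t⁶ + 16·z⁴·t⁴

−4·t⁴·z⁴·(t + 2)·(t − 2)

Factor out 4·z⁴·t⁴ first: what remains is −t² + 4.
Recognize a difference of squares with the parts 2 and t.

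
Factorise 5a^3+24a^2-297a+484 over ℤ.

By the rational root theorem, a = 11/5 is a root, so (5a-11) is a factor; dividing leaves a^2+7a-44.
The remaining quadratic factors as (a+11)(a-4).

(5a-11)(a+11)(a-4)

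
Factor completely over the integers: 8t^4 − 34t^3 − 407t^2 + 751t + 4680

(2t − 9)(4t + 13)(t + 5)(t − 8)

Among the possible rational roots, t = −13/4 is a root, so (4t + 13) divides it; the quotient is 2t^3 − 15t^2 − 53t + 360.
Next, t = 9/2 is a root, so (2t − 9) is a factor; dividing leaves t^2 − 3t − 40.
The remaining quadratic factors as (t − 8)(t + 5).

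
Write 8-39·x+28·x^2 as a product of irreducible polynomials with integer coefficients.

(4·x-1)·(7·x-8)

Need a pair with product 28·8 = 224 and sum -39: that's -32 and -7.
Split the middle term: 28·x^2-32·x - 7·x+8 = 4·x·(7·x-8) - (7·x-8).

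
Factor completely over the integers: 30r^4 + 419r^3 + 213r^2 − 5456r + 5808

Trying the rational-root candidates, r = −12 is a root, so (r + 12) divides it; the quotient is 30r^3 + 59r^2 − 495r + 484.
Continuing, r = 4/3 is a root, giving the factor (3r − 4) and quotient 10r^2 + 33r − 121.
The remaining quadratic factors as (2r + 11)(5r − 11).

(2r + 11)(3r − 4)(5r − 11)(r + 12)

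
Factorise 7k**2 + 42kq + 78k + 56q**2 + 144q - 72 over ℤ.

Group: k(7k + 14q - 6) + (4q + 12)(7k + 14q - 6); both groups contain (7k + 14q - 6).

(7k + 14q - 6)(k + 4q + 12)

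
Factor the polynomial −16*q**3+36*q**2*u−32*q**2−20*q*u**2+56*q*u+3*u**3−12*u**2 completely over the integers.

Group: 2*q*(−8*q**2+14*q*u−3*u**2) + (−u+4)*(−8*q**2+14*q*u−3*u**2); both groups contain (−8*q**2+14*q*u−3*u**2), so (2*q−u+4) is a factor with cofactor −8*q**2+14*q*u−3*u**2.
The cofactor groups again: −8*q**2+14*q*u−3*u**2 = −4*q*(2*q−3*u) + u*(2*q−3*u); both groups contain (2*q−3*u), giving −(4*q−u)*(2*q−3*u).

−(2*q−3*u)*(2*q−u+4)*(4*q−u)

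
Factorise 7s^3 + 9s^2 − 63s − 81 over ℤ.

Among the possible rational roots, s = −9/7 is a root, so (7s + 9) divides it; the quotient is s^2 − 9.
The remaining quadratic factors as (s + 3)(s − 3).

(7s + 9)(s + 3)(s − 3)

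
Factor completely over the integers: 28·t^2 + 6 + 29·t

(4·t + 3)·(7·t + 2)

Need a pair with product 28·6 = 168 and sum 29: that's 8 and 21.
Split the middle term: 28·t^2 + 8·t + 21·t + 6 = 4·t·(7·t + 2) + 3·(7·t + 2).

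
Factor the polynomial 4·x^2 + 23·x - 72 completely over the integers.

Need a pair with product 4·(-72) = -288 and sum 23: that's -9 and 32.
Split the middle term: 4·x^2 - 9·x + 32·x - 72 = x·(4·x - 9) + 8·(4·x - 9).

(4·x - 9)·(x + 8)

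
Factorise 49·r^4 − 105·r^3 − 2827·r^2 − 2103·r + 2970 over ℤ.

Among the possible rational roots, r = 9 is a root, giving the factor (r − 9) and quotient 49·r^3 + 336·r^2 + 197·r − 330.
Then r = 5/7 is a root, so (7·r − 5) is a factor; dividing leaves 7·r^2 + 53·r + 66.
The remaining quadratic factors as (r + 6)(7·r + 11).

(7·r + 11)·(7·r − 5)·(r + 6)·(r − 9)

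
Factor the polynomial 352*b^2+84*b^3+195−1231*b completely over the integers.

Trying the rational-root candidates, b = −13/2 is a root, giving the factor (2*b+13) and quotient 42*b^2−97*b+15.
The remaining quadratic factors as (6*b−1)(7*b−15).

(2*b+13)*(6*b−1)*(7*b−15)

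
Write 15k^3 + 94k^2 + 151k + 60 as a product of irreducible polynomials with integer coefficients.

Trying the rational-root candidates, k = -3/5 is a root, so (5k + 3) is a factor; dividing leaves 3k^2 + 17k + 20.
The remaining quadratic factors as (3k + 5)(k + 4).

(3k + 5)(5k + 3)(k + 4)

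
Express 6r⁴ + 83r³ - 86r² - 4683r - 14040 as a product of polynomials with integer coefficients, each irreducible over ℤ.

(2r - 15)(3r + 13)(r + 8)(r + 9)

By the rational root theorem, r = -13/3 is a root, giving the factor (3r + 13) and quotient 2r³ + 19r² - 111r - 1080.
Then r = -9 is a root, so (r + 9) is a factor; dividing leaves 2r² + r - 120.
The remaining quadratic factors as (2r - 15)(r + 8).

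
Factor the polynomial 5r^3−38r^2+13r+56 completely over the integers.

(5r−8)(r+1)(r−7)

By the rational root theorem, r = 7 is a root, so (r−7) is a factor; dividing leaves 5r^2−3r−8.
The remaining quadratic factors as (5r−8)(r+1).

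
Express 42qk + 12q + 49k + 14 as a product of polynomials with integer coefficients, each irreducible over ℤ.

Group as (42qk + 12q) + (49k + 14) = 6q(7k + 2) + 7(7k + 2).
Both groups share the factor (7k + 2).

(6q + 7)(7k + 2)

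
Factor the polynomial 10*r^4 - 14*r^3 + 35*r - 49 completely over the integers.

(5*r - 7)*(2*r^3 + 7)

Group as (10*r^4 + 35*r) + (-14*r^3 - 49) = 5*r*(2*r^3 + 7) - 7*(2*r^3 + 7).
Both groups share the factor (2*r^3 + 7).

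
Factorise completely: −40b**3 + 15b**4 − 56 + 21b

Group as (15b**4 + 21b) + (−40b**3 − 56) = 3b(5b**3 + 7) − 8(5b**3 + 7).
Both groups share the factor (5b**3 + 7).

(3b − 8)(5b**3 + 7)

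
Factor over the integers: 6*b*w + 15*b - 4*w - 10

(2*w + 5)*(3*b - 2)

Group as (6*b*w + 15*b) + (-4*w - 10) = 3*b*(2*w + 5) - 2*(2*w + 5).
Both groups share the factor (2*w + 5).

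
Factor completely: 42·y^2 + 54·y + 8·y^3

2·y·(4·y + 9)·(y + 3)

Pull out the common factor 2·y, then factor the remaining trinomial.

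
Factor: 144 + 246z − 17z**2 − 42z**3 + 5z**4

(5z + 3)(z + 2)(z − 3)(z − 8)

Trying the rational-root candidates, z = −3/5 is a root, so (5z + 3) is a factor; dividing leaves z**3 − 9z**2 + 2z + 48.
Then z = 8 is a root, giving the factor (z − 8) and quotient z**2 − z − 6.
The remaining quadratic factors as (z + 2)(z − 3).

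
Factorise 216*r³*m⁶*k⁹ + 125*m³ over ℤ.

m³*(6*r*m*k³ + 5)*(36*r²*m²*k⁶ - 30*r*m*k³ + 25)

Factor out m³ first: what remains is 216*r³*m³*k⁹ + 125.
Recognize a sum of cubes with the parts 5 and 6*r*m*k³.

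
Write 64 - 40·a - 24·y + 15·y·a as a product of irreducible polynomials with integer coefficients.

Group as (15·y·a - 24·y) + (-40·a + 64) = 3·y·(5·a - 8) - 8·(5·a - 8).
Both groups share the factor (5·a - 8).

(3·y - 8)·(5·a - 8)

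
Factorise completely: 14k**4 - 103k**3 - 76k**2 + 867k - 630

(2k - 5)(7k - 6)(k + 3)(k - 7)

Trying the rational-root candidates, k = 5/2 is a root, so (2k - 5) divides it; the quotient is 7k**3 - 34k**2 - 123k + 126.
Then k = 7 is a root, so (k - 7) divides it; the quotient is 7k**2 + 15k - 18.
The remaining quadratic factors as (k + 3)(7k - 6).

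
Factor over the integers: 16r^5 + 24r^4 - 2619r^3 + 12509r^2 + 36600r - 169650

Among the possible rational roots, r = 13/4 is a root, so (4r - 13) divides it; the quotient is 4r^4 + 19r^3 - 593r^2 + 1200r + 13050.
Next, r = -15 is a root, so (r + 15) is a factor; dividing leaves 4r^3 - 41r^2 + 22r + 870.
Continuing, r = -15/4 is a root, giving the factor (4r + 15) and quotient r^2 - 14r + 58.
The quadratic r^2 - 14r + 58 has discriminant -36 < 0 and is irreducible over ℤ.

(4r + 15)(4r - 13)(r + 15)(r^2 - 14r + 58)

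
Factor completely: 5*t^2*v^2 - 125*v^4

Every term has a factor of 5*v^2. Then t^2 - 25*v^2 = (t)² − (5*v)².

5*v^2*(t + 5*v)*(t - 5*v)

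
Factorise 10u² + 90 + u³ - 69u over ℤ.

(u + 15)(u - 2)(u - 3)

Trying the rational-root candidates, u = 3 is a root, so (u - 3) is a factor; dividing leaves u² + 13u - 30.
The remaining quadratic factors as (u - 2)(u + 15).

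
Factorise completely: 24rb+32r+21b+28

(3b+4)(8r+7)

Group as (24rb+32r) + (21b+28) = 8r(3b+4) + 7(3b+4).
Both groups share the factor (3b+4).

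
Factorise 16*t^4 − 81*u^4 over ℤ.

(2*t + 3*u)*(2*t − 3*u)*(4*t^2 + 9*u^2)

(2*t)⁴ − (3*u)⁴ = ((2*t)² − (3*u)²)((2*t)² + (3*u)²); the first factor splits again, the second (4*t^2 + 9*u^2) is irreducible.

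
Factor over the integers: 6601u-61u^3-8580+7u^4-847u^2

(7u-12)(u+11)(u-13)(u-5)

Trying the rational-root candidates, u = -11 is a root, so (u+11) is a factor; dividing leaves 7u^3-138u^2+671u-780.
Continuing, u = 12/7 is a root, so (7u-12) is a factor; dividing leaves u^2-18u+65.
The remaining quadratic factors as (u-13)(u-5).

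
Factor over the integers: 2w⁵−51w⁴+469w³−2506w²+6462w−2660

(2w−1)(w−14)(w−5)(w²−6w+38)

Among the possible rational roots, w = 1/2 is a root, so (2w−1) is a factor; dividing leaves w⁴−25w³+222w²−1142w+2660.
Next, w = 5 is a root, so (w−5) divides it; the quotient is w³−20w²+122w−532.
Then w = 14 is a root, so (w−14) is a factor; dividing leaves w²−6w+38.
The quadratic w²−6w+38 has discriminant −116 < 0 and is irreducible over ℤ.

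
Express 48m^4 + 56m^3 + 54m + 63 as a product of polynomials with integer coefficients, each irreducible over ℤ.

Group as (48m^4 + 54m) + (56m^3 + 63) = 6m(8m^3 + 9) + 7(8m^3 + 9).
Both groups share the factor (8m^3 + 9).

(6m + 7)(8m^3 + 9)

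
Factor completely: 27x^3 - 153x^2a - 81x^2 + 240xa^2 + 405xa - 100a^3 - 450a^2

(3x - 10a)(3x - 2a - 9)(3x - 5a)

Group: 3x(9x^2 - 21xa - 27x + 10a^2 + 45a) - 10a(9x^2 - 21xa - 27x + 10a^2 + 45a); both groups contain (9x^2 - 21xa - 27x + 10a^2 + 45a), so (3x - 10a) is a factor with cofactor 9x^2 - 21xa - 27x + 10a^2 + 45a.
The cofactor groups again: 9x^2 - 21xa - 27x + 10a^2 + 45a = 3x(3x - 2a - 9) - 5a(3x - 2a - 9); both groups contain (3x - 2a - 9), giving (3x - 5a)(3x - 2a - 9).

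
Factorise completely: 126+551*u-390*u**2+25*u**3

Among the possible rational roots, u = 14 is a root, so (u-14) divides it; the quotient is 25*u**2-40*u-9.
The remaining quadratic factors as (5*u+1)(5*u-9).

(5*u+1)*(5*u-9)*(u-14)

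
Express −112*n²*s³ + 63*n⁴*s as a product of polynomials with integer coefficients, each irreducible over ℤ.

7*n²*s*(3*n + 4*s)*(3*n − 4*s)

Pull out the common factor 7*n²*s; 9*n² − 16*s² is a difference of squares.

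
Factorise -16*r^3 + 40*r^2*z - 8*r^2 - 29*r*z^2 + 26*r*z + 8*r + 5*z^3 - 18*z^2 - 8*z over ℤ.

-(4*r - 5*z - 2)*(4*r - z + 4)*(r - z)

Group: r*(-16*r^2 + 24*r*z - 8*r - 5*z^2 + 18*z + 8) - z*(-16*r^2 + 24*r*z - 8*r - 5*z^2 + 18*z + 8); both groups contain (-16*r^2 + 24*r*z - 8*r - 5*z^2 + 18*z + 8), so (r - z) is a factor with cofactor -16*r^2 + 24*r*z - 8*r - 5*z^2 + 18*z + 8.
The cofactor groups again: -16*r^2 + 24*r*z - 8*r - 5*z^2 + 18*z + 8 = -4*r*(4*r - 5*z - 2) + (z - 4)*(4*r - 5*z - 2); both groups contain (4*r - 5*z - 2), giving -(4*r - z + 4)*(4*r - 5*z - 2).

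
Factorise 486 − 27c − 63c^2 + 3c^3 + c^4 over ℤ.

(c + 3)(c + 9)(c − 3)(c − 6)

Trying the rational-root candidates, c = 3 is a root, giving the factor (c − 3) and quotient c^3 + 6c^2 − 45c − 162.
Continuing, c = 6 is a root, so (c − 6) divides it; the quotient is c^2 + 12c + 27.
The remaining quadratic factors as (c + 9)(c + 3).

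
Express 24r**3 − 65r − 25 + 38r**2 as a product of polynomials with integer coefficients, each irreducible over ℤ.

Among the possible rational roots, r = 5/4 is a root, giving the factor (4r − 5) and quotient 6r**2 + 17r + 5.
The remaining quadratic factors as (3r + 1)(2r + 5).

(2r + 5)(3r + 1)(4r − 5)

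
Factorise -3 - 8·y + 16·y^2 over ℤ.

(4·y + 1)·(4·y - 3)

Need a pair with product 16·(-3) = -48 and sum -8: that's -12 and 4.
Split the middle term: 16·y^2 - 12·y + 4·y - 3 = 4·y·(4·y - 3) + (4·y - 3).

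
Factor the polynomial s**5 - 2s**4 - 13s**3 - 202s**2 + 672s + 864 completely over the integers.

(s + 1)(s - 4)(s - 6)(s**2 + 7s + 36)

Trying the rational-root candidates, s = 6 is a root, so (s - 6) divides it; the quotient is s**4 + 4s**3 + 11s**2 - 136s - 144.
Then s = 4 is a root, giving the factor (s - 4) and quotient s**3 + 8s**2 + 43s + 36.
Then s = -1 is a root, so (s + 1) divides it; the quotient is s**2 + 7s + 36.
The quadratic s**2 + 7s + 36 has discriminant -95 < 0 and is irreducible over ℤ.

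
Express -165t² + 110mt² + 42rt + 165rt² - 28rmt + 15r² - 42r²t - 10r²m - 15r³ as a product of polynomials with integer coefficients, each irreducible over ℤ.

-(3r + 2m - 3)(5r - 11t)(r + 5t)

Group: 5r(-3r² - 2rm - 15rt + 3r - 10mt + 15t) - 11t(-3r² - 2rm - 15rt + 3r - 10mt + 15t); both groups contain (-3r² - 2rm - 15rt + 3r - 10mt + 15t), so (5r - 11t) is a factor with cofactor -3r² - 2rm - 15rt + 3r - 10mt + 15t.
The cofactor groups again: -3r² - 2rm - 15rt + 3r - 10mt + 15t = -r(3r + 2m - 3) - 5t(3r + 2m - 3); both groups contain (3r + 2m - 3), giving -(r + 5t)(3r + 2m - 3).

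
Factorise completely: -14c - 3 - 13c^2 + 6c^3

By the rational root theorem, c = 3 is a root, so (c - 3) is a factor; dividing leaves 6c^2 + 5c + 1.
The remaining quadratic factors as (2c + 1)(3c + 1).

(2c + 1)(3c + 1)(c - 3)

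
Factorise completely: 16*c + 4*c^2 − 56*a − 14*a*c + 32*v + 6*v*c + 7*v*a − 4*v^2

−(v − 2*c − 8)*(4*v − 7*a + 2*c)

Group: −v*(4*v − 7*a + 2*c) + (2*c + 8)*(4*v − 7*a + 2*c); both groups contain (4*v − 7*a + 2*c).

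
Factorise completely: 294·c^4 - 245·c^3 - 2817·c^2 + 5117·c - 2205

(2·c + 7)·(3·c - 7)·(7·c - 5)·(7·c - 9)

Trying the rational-root candidates, c = 7/3 is a root, so (3·c - 7) is a factor; dividing leaves 98·c^3 + 147·c^2 - 596·c + 315.
Next, c = 5/7 is a root, so (7·c - 5) is a factor; dividing leaves 14·c^2 + 31·c - 63.
The remaining quadratic factors as (7·c - 9)(2·c + 7).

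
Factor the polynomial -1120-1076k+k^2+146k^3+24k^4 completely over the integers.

(2k+7)(3k-8)(4k+5)(k+4)

Among the possible rational roots, k = -4 is a root, so (k+4) divides it; the quotient is 24k^3+50k^2-199k-280.
Next, k = 8/3 is a root, so (3k-8) is a factor; dividing leaves 8k^2+38k+35.
The remaining quadratic factors as (4k+5)(2k+7).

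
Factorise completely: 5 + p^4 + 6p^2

Substitute u = p^2 to get a quadratic in u, then factor.
p^2 + 1 is irreducible over ℤ (sum of squares).
p^2 + 5 is irreducible over ℤ (always positive, so no real roots).

(p^2 + 1)(p^2 + 5)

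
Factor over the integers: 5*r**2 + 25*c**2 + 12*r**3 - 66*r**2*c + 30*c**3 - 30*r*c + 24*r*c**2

(r - 5*c)*(r - c)*(12*r + 6*c + 5)

Group: r*(12*r**2 - 54*r*c + 5*r - 30*c**2 - 25*c) - c*(12*r**2 - 54*r*c + 5*r - 30*c**2 - 25*c); both groups contain (12*r**2 - 54*r*c + 5*r - 30*c**2 - 25*c), so (r - c) is a factor with cofactor 12*r**2 - 54*r*c + 5*r - 30*c**2 - 25*c.
The cofactor groups again: 12*r**2 - 54*r*c + 5*r - 30*c**2 - 25*c = 12*r*(r - 5*c) + (6*c + 5)*(r - 5*c); both groups contain (r - 5*c), giving (12*r + 6*c + 5)*(r - 5*c).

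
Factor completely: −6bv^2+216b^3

6b(6b+v)(6b−v)

Pull out the common factor 6b; 36b^2−v^2 is a difference of squares.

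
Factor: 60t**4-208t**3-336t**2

Pull out the common factor 4t**2, then factor the remaining trinomial.

4t**2(3t-14)(5t+6)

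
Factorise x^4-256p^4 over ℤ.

Write as (x^2)² − (16p^2)², then factor x^2-16p^2 once more.

(x-4p)(x+4p)(x^2+16p^2)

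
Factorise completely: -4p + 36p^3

Factor out 4p, leaving 9p^2 - 1, which is a difference of two squares.

4p(3p + 1)(3p - 1)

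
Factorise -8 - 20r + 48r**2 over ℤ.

4(3r - 2)(4r + 1)

Pull out the common factor 4, then factor the remaining trinomial.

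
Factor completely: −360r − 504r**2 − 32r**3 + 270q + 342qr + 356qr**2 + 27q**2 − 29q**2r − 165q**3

Group: 3q(−55q**2 − 83qr + 9q + 8r**2 + 126r + 90) − 4r(−55q**2 − 83qr + 9q + 8r**2 + 126r + 90); both groups contain (−55q**2 − 83qr + 9q + 8r**2 + 126r + 90), so (3q − 4r) is a factor with cofactor −55q**2 − 83qr + 9q + 8r**2 + 126r + 90.
The cofactor groups again: −55q**2 − 83qr + 9q + 8r**2 + 126r + 90 = −5q(11q − r − 15) + (−8r − 6)(11q − r − 15); both groups contain (11q − r − 15), giving −(5q + 8r + 6)(11q − r − 15).

−(11q − r − 15)(3q − 4r)(5q + 8r + 6)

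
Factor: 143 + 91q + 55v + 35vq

(5v + 13)(7q + 11)

Group as (35vq + 55v) + (91q + 143) = 5v(7q + 11) + 13(7q + 11).
Both groups share the factor (7q + 11).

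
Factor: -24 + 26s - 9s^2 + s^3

By the rational root theorem, s = 4 is a root, giving the factor (s - 4) and quotient s^2 - 5s + 6.
The remaining quadratic factors as (s - 3)(s - 2).

(s - 2)(s - 3)(s - 4)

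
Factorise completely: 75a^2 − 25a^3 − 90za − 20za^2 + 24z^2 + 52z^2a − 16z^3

−(2z − 5a)(4z − 5a)(2z + a − 3)

Group: 2z(−8z^2 + 6za + 12z + 5a^2 − 15a) − 5a(−8z^2 + 6za + 12z + 5a^2 − 15a); both groups contain (−8z^2 + 6za + 12z + 5a^2 − 15a), so (2z − 5a) is a factor with cofactor −8z^2 + 6za + 12z + 5a^2 − 15a.
The cofactor groups again: −8z^2 + 6za + 12z + 5a^2 − 15a = −2z(4z − 5a) + (−a + 3)(4z − 5a); both groups contain (4z − 5a), giving −(2z + a − 3)(4z − 5a).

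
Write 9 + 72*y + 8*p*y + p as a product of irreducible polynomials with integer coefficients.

Group as (8*p*y + p) + (72*y + 9) = p*(8*y + 1) + 9*(8*y + 1).
Both groups share the factor (8*y + 1).

(8*y + 1)*(p + 9)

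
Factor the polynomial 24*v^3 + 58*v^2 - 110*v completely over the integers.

Pull out the common factor 2*v, then factor the remaining trinomial.

2*v*(3*v + 11)*(4*v - 5)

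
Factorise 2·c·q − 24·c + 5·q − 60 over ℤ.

(2·c + 5)·(q − 12)

Group as (2·c·q − 24·c) + (5·q − 60) = 2·c·(q − 12) + 5·(q − 12).
Both groups share the factor (q − 12).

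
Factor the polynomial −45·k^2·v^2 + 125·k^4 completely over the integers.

5·k^2·(5·k + 3·v)·(5·k − 3·v)

Pull out the common factor 5·k^2; 25·k^2 − 9·v^2 is a difference of squares.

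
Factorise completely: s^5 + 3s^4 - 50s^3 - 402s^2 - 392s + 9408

Testing divisors of the constant over divisors of the leading coefficient, s = -7 is a root, giving the factor (s + 7) and quotient s^4 - 4s^3 - 22s^2 - 248s + 1344.
Continuing, s = 8 is a root, so (s - 8) divides it; the quotient is s^3 + 4s^2 + 10s - 168.
Continuing, s = 4 is a root, giving the factor (s - 4) and quotient s^2 + 8s + 42.
The quadratic s^2 + 8s + 42 has discriminant -104 < 0 and is irreducible over ℤ.

(s + 7)(s - 4)(s - 8)(s^2 + 8s + 42)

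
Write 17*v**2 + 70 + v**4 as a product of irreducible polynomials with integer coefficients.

(v**2 + 10)*(v**2 + 7)

Substitute u = v**2 to get a quadratic in u, then factor.
v**2 + 10 is irreducible over ℤ (always positive, so no real roots).
v**2 + 7 is irreducible over ℤ (always positive, so no real roots).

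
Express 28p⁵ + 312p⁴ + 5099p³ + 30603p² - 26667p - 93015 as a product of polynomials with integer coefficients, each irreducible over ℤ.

(2p + 15)(2p + 3)(7p - 13)(p² + 4p + 159)

By the rational root theorem, p = -3/2 is a root, giving the factor (2p + 3) and quotient 14p⁴ + 135p³ + 2347p² + 11781p - 31005.
Next, p = 13/7 is a root, giving the factor (7p - 13) and quotient 2p³ + 23p² + 378p + 2385.
Continuing, p = -15/2 is a root, so (2p + 15) divides it; the quotient is p² + 4p + 159.
The quadratic p² + 4p + 159 has discriminant -620 < 0 and is irreducible over ℤ.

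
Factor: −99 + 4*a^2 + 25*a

Need a pair with product 4·(−99) = −396 and sum 25: that's 36 and −11.
Split the middle term: 4*a^2 + 36*a − 11*a − 99 = 4*a*(a + 9) − 11*(a + 9).

(4*a − 11)*(a + 9)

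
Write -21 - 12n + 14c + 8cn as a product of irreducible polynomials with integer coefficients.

Group as (8cn + 14c) + (-12n - 21) = 2c(4n + 7) - 3(4n + 7).
Both groups share the factor (4n + 7).

(2c - 3)(4n + 7)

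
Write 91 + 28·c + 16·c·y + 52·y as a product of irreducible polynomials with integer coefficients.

Group as (16·c·y + 28·c) + (52·y + 91) = 4·c·(4·y + 7) + 13·(4·y + 7).
Both groups share the factor (4·y + 7).

(4·c + 13)·(4·y + 7)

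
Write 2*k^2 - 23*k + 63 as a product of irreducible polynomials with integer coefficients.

Need a pair with product 2·63 = 126 and sum -23: that's -9 and -14.
Split the middle term: 2*k^2 - 9*k - 14*k + 63 = k*(2*k - 9) - 7*(2*k - 9).

(2*k - 9)*(k - 7)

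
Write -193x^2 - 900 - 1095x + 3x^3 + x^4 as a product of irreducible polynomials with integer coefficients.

(x + 1)(x + 12)(x + 5)(x - 15)

Trying the rational-root candidates, x = -5 is a root, giving the factor (x + 5) and quotient x^3 - 2x^2 - 183x - 180.
Then x = 15 is a root, giving the factor (x - 15) and quotient x^2 + 13x + 12.
The remaining quadratic factors as (x + 12)(x + 1).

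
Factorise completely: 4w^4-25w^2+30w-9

Among the possible rational roots, w = -3 is a root, so (w+3) divides it; the quotient is 4w^3-12w^2+11w-3.
Then w = 1/2 is a root, giving the factor (2w-1) and quotient 2w^2-5w+3.
The remaining quadratic factors as (2w-3)(w-1).

(2w-1)(2w-3)(w+3)(w-1)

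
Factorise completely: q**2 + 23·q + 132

(q + 11)·(q + 12)

Two integers with product 132 and sum 23 are 11 and 12.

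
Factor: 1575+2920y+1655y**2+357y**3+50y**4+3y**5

Trying the rational-root candidates, y = −1 is a root, so (y+1) is a factor; dividing leaves 3y**4+47y**3+310y**2+1345y+1575.
Next, y = −5/3 is a root, so (3y+5) divides it; the quotient is y**3+14y**2+80y+315.
Next, y = −9 is a root, so (y+9) divides it; the quotient is y**2+5y+35.
The quadratic y**2+5y+35 has discriminant −115 < 0 and is irreducible over ℤ.

(3y+5)(y+1)(y+9)(y**2+5y+35)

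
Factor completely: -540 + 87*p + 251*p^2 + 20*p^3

(4*p - 5)*(5*p + 9)*(p + 12)

Trying the rational-root candidates, p = 5/4 is a root, so (4*p - 5) divides it; the quotient is 5*p^2 + 69*p + 108.
The remaining quadratic factors as (5*p + 9)(p + 12).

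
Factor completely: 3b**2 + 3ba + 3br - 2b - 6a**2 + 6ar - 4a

Group: 3b(b + 2a) + (-3a + 3r - 2)(b + 2a); both groups contain (b + 2a).

(3b - 3a + 3r - 2)(b + 2a)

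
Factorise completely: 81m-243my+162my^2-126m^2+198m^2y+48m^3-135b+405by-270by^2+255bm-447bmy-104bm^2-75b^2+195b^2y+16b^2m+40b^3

Group: 5b(8b^2+8bm+39by-15b-16m^2-66my+42m-54y^2+81y-27) - 3m(8b^2+8bm+39by-15b-16m^2-66my+42m-54y^2+81y-27); both groups contain (8b^2+8bm+39by-15b-16m^2-66my+42m-54y^2+81y-27), so (5b-3m) is a factor with cofactor 8b^2+8bm+39by-15b-16m^2-66my+42m-54y^2+81y-27.
The cofactor groups again: 8b^2+8bm+39by-15b-16m^2-66my+42m-54y^2+81y-27 = b(8b-8m-9y+9) + (2m+6y-3)(8b-8m-9y+9); both groups contain (8b-8m-9y+9), giving (b+2m+6y-3)(8b-8m-9y+9).

(5b-3m)(8b-8m-9y+9)(b+2m+6y-3)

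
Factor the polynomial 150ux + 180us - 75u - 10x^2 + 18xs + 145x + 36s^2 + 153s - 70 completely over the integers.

(10x + 12s - 5)(15u - x + 3s + 14)

Group: 15u(10x + 12s - 5) + (-x + 3s + 14)(10x + 12s - 5); both groups contain (10x + 12s - 5).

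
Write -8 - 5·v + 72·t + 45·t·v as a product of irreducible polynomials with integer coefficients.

(5·v + 8)·(9·t - 1)

Group as (45·t·v + 72·t) + (-5·v - 8) = 9·t·(5·v + 8) - (5·v + 8).
Both groups share the factor (5·v + 8).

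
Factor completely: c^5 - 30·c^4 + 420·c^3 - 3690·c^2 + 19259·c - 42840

By the rational root theorem, c = 9 is a root, so (c - 9) is a factor; dividing leaves c^4 - 21·c^3 + 231·c^2 - 1611·c + 4760.
Continuing, c = 7 is a root, so (c - 7) divides it; the quotient is c^3 - 14·c^2 + 133·c - 680.
Continuing, c = 8 is a root, so (c - 8) is a factor; dividing leaves c^2 - 6·c + 85.
The quadratic c^2 - 6·c + 85 has discriminant -304 < 0 and is irreducible over ℤ.

(c - 7)·(c - 8)·(c - 9)·(c^2 - 6·c + 85)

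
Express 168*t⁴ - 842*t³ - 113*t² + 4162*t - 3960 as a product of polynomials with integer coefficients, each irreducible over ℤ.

By the rational root theorem, t = 11/6 is a root, giving the factor (6*t - 11) and quotient 28*t³ - 89*t² - 182*t + 360.
Next, t = 4 is a root, giving the factor (t - 4) and quotient 28*t² + 23*t - 90.
The remaining quadratic factors as (7*t - 10)(4*t + 9).

(4*t + 9)*(6*t - 11)*(7*t - 10)*(t - 4)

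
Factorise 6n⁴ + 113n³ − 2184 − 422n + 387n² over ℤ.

Trying the rational-root candidates, n = −3 is a root, giving the factor (n + 3) and quotient 6n³ + 95n² + 102n − 728.
Then n = −14 is a root, so (n + 14) divides it; the quotient is 6n² + 11n − 52.
The remaining quadratic factors as (n + 4)(6n − 13).

(6n − 13)(n + 14)(n + 3)(n + 4)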